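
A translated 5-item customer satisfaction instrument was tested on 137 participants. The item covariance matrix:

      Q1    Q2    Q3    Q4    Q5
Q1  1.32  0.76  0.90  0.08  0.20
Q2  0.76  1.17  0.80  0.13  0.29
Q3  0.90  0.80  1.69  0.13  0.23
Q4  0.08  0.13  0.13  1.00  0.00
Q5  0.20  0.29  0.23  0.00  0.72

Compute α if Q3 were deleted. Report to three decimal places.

Remaining items: Q1, Q2, Q4, Q5 (k = 4).
sum of item variances = 1.32 + 1.17 + 1.00 + 0.72 = 4.21
σ²_T = 4.21 + 2 × 1.46 = 7.13
α (item deleted) = (4/3)·(1 − 4.21/7.13) = 0.546

α = 0.546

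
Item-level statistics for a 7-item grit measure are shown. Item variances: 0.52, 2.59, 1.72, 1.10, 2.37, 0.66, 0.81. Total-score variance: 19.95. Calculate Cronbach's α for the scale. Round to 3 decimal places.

Cronbach's α = 0.595

Σσᵢ² = 0.52 + 2.59 + 1.72 + 1.10 + 2.37 + 0.66 + 0.81 = 9.77
α = (k/(k−1))·(1 − Σσᵢ²/σ²_total) = (7/6)·(1 − 9.77/19.95) = 0.595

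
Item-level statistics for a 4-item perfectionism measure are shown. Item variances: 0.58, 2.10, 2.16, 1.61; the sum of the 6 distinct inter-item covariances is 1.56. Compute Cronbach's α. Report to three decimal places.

ΣVar(i) = 0.58 + 2.10 + 2.16 + 1.61 = 6.45
Sum of distinct covariances = 1.56
total variance = ΣVar(i) + 2·Σcov = 6.45 + 2 × 1.56 = 9.57
α = (4/3)·(1 − 6.45/9.57) = 0.435

Cronbach's α = 0.435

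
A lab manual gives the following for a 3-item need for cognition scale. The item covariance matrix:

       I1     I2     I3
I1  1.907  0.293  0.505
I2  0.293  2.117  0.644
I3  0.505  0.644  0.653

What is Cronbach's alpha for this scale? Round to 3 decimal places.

α = 0.572

ΣVar(i) = 1.907 + 2.117 + 0.653 = 4.677
Sum of off-diagonal covariances = 1.442
σ²_T = 4.677 + 2 × 1.442 = 7.561
α = (k/(k−1))·(1 − ΣVar(i)/σ²_T) = (3/2)·(1 − 4.677/7.561) = 0.572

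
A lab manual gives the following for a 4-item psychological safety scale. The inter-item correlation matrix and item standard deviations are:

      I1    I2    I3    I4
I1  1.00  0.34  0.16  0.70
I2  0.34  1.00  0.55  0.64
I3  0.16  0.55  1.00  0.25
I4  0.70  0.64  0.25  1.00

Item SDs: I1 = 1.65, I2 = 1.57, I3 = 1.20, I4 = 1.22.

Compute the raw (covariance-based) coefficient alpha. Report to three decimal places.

α = 0.751

Σσ²ᵢ = 1.65² + 1.57² + 1.20² + 1.22² = 8.1158
Covariances σ_ij = r_ij · s_i · s_j:
  σ(I1,I2) = 0.34 × 1.65 × 1.57 = 0.8808
  σ(I1,I3) = 0.16 × 1.65 × 1.20 = 0.3168
  σ(I1,I4) = 0.70 × 1.65 × 1.22 = 1.4091
  σ(I2,I3) = 0.55 × 1.57 × 1.20 = 1.0362
  σ(I2,I4) = 0.64 × 1.57 × 1.22 = 1.2259
  σ(I3,I4) = 0.25 × 1.20 × 1.22 = 0.3660
σ²_T = Σσ²ᵢ + 2·Σσ_ij = 8.1158 + 2 × 5.2348 = 18.5854
α = (4/3)·(1 − 8.1158/18.5854) = 0.751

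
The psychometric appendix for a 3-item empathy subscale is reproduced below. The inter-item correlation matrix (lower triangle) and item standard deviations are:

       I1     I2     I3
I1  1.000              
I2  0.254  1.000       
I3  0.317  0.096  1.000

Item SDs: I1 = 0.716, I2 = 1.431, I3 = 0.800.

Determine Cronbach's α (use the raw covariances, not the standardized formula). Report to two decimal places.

α = 0.38

Σσ²ᵢ = 0.716² + 1.431² + 0.800² = 3.2004
Covariances σ_ij = r_ij · s_i · s_j:
  σ(I1,I2) = 0.254 × 0.716 × 1.431 = 0.2602
  σ(I1,I3) = 0.317 × 0.716 × 0.800 = 0.1816
  σ(I2,I3) = 0.096 × 1.431 × 0.800 = 0.1099
σ²_T = Σσ²ᵢ + 2·Σσ_ij = 3.2004 + 2 × 0.5517 = 4.3038
α = (3/2)·(1 − 3.2004/4.3038) = 0.38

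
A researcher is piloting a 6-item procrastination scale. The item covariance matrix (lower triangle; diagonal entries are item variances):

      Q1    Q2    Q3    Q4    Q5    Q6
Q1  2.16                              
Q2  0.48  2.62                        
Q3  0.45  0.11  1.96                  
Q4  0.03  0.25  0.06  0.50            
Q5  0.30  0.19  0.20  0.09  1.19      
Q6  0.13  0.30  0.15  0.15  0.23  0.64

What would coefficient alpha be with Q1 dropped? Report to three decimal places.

Remaining items: Q2, Q3, Q4, Q5, Q6 (k = 5).
ΣVar(i) = 2.62 + 1.96 + 0.50 + 1.19 + 0.64 = 6.91
σ²_T = 6.91 + 2 × 1.73 = 10.37
α (item deleted) = (5/4)·(1 − 6.91/10.37) = 0.417

coefficient alpha = 0.417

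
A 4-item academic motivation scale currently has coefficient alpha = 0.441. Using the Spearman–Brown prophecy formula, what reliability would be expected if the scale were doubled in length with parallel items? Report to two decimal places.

Length factor m = 2
α' = m·α / (1 + (m−1)·α)
   = 2 × 0.441 / (1 + (2 − 1) × 0.441)
   = 0.8820 / 1.4410 = 0.61

predicted reliability = 0.61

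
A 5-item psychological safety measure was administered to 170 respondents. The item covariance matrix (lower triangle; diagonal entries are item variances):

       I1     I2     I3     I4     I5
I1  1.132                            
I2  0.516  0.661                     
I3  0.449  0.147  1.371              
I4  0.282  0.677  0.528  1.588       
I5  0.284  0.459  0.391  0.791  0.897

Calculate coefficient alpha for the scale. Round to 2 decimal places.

ΣVar(i) = 1.132 + 0.661 + 1.371 + 1.588 + 0.897 = 5.649
Sum of the distinct covariances = 4.524
σ²_total = 5.649 + 2 × 4.524 = 14.697
α = (k/(k−1))·(1 − ΣVar(i)/σ²_total) = (5/4)·(1 − 5.649/14.697) = 0.77

α = 0.77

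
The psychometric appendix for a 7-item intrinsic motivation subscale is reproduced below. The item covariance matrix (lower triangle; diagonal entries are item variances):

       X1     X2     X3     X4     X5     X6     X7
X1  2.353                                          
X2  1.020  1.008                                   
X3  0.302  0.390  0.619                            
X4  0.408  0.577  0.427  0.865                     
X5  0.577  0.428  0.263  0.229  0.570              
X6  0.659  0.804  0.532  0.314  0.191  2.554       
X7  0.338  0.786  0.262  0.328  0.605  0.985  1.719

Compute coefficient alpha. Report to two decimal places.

α = 0.80

sum of item variances = 2.353 + 1.008 + 0.619 + 0.865 + 0.570 + 2.554 + 1.719 = 9.688
Sum of off-diagonal covariances = 10.425
total variance = 9.688 + 2 × 10.425 = 30.538
α = (k/(k−1))·(1 − sum of item variances/total variance) = (7/6)·(1 − 9.688/30.538) = 0.80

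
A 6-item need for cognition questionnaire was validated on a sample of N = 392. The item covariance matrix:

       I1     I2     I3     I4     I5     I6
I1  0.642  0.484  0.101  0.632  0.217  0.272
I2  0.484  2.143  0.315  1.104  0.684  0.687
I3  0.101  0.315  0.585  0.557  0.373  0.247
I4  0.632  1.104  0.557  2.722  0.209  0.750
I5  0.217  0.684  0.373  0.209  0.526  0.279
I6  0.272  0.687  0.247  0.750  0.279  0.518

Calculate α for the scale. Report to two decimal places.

α = 0.79

Σσ²ᵢ = 0.642 + 2.143 + 0.585 + 2.722 + 0.526 + 0.518 = 7.136
Sum of the distinct covariances = 6.911
Var(T) = 7.136 + 2 × 6.911 = 20.958
α = (k/(k−1))·(1 − Σσ²ᵢ/Var(T)) = (6/5)·(1 − 7.136/20.958) = 0.79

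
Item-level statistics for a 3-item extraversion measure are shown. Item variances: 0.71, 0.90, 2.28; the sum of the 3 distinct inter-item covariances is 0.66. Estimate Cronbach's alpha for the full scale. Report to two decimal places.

α = 0.38

sum of item variances = 0.71 + 0.90 + 2.28 = 3.89
Sum of distinct covariances = 0.66
σ²_T = sum of item variances + 2·Σcov = 3.89 + 2 × 0.66 = 5.21
α = (3/2)·(1 − 3.89/5.21) = 0.38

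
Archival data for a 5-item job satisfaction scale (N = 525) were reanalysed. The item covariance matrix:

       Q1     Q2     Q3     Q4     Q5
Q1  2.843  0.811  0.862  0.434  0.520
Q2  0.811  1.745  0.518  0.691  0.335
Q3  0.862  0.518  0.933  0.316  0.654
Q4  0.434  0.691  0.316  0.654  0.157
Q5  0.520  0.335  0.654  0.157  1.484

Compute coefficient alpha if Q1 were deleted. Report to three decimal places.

α = 0.701

Remaining items: Q2, Q3, Q4, Q5 (k = 4).
ΣVar(i) = 1.745 + 0.933 + 0.654 + 1.484 = 4.816
σ²_T = 4.816 + 2 × 2.671 = 10.158
α (item deleted) = (4/3)·(1 − 4.816/10.158) = 0.701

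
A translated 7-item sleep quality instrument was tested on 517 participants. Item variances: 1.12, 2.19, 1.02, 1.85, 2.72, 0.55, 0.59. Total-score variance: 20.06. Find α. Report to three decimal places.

α = 0.583

Σσᵢ² = 1.12 + 2.19 + 1.02 + 1.85 + 2.72 + 0.55 + 0.59 = 10.04
α = (k/(k−1))·(1 − Σσᵢ²/total variance) = (7/6)·(1 − 10.04/20.06) = 0.583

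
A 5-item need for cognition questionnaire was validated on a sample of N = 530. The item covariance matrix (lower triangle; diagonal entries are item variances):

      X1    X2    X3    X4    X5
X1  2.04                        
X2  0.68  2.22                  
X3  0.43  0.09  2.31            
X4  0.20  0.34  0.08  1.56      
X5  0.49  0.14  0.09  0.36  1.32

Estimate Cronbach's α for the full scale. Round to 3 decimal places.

ΣVar(i) = 2.04 + 2.22 + 2.31 + 1.56 + 1.32 = 9.45
Σ_{i<j} σ_ij = 2.90
Var(T) = 9.45 + 2 × 2.90 = 15.25
α = (k/(k−1))·(1 − ΣVar(i)/Var(T)) = (5/4)·(1 − 9.45/15.25) = 0.475

α = 0.475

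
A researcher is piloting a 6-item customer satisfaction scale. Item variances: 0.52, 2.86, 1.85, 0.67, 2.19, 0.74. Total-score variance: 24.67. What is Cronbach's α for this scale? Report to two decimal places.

Cronbach's α = 0.77

Σσᵢ² = 0.52 + 2.86 + 1.85 + 0.67 + 2.19 + 0.74 = 8.83
α = (k/(k−1))·(1 − Σσᵢ²/Var(T)) = (6/5)·(1 − 8.83/24.67) = 0.77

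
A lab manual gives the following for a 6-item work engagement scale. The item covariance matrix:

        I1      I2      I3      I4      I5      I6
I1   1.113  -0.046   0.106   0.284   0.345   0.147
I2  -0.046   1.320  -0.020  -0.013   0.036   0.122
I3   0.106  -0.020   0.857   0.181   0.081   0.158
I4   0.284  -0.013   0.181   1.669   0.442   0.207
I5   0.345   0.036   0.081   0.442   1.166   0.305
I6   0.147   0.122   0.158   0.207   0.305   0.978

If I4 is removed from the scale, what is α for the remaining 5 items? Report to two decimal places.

α = 0.39

Remaining items: I1, I2, I3, I5, I6 (k = 5).
Σσᵢ² = 1.113 + 1.320 + 0.857 + 1.166 + 0.978 = 5.434
Var(T) = 5.434 + 2 × 1.234 = 7.902
α (item deleted) = (5/4)·(1 − 5.434/7.902) = 0.39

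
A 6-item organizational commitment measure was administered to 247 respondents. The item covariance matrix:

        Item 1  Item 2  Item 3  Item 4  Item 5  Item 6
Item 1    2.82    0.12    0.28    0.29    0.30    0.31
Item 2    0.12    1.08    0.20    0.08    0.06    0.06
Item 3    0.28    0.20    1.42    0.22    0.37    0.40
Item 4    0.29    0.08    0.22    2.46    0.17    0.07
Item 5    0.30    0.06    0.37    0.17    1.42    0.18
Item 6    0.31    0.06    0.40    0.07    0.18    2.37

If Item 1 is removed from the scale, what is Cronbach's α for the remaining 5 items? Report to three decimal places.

α = 0.366

Remaining items: Item 2, Item 3, Item 4, Item 5, Item 6 (k = 5).
ΣVar(i) = 1.08 + 1.42 + 2.46 + 1.42 + 2.37 = 8.75
σ²_total = 8.75 + 2 × 1.81 = 12.37
α (item deleted) = (5/4)·(1 − 8.75/12.37) = 0.366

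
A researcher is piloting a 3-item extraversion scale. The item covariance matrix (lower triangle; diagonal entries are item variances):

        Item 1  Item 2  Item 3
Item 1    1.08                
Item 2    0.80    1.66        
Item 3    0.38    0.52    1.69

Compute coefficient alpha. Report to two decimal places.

α = 0.65

Σσᵢ² = 1.08 + 1.66 + 1.69 = 4.43
Sum of off-diagonal covariances = 1.70
Var(T) = 4.43 + 2 × 1.70 = 7.83
α = (k/(k−1))·(1 − Σσᵢ²/Var(T)) = (3/2)·(1 − 4.43/7.83) = 0.65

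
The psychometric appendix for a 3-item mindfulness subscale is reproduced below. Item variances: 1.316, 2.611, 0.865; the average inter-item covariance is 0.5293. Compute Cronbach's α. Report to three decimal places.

Σσᵢ² = 1.316 + 2.611 + 0.865 = 4.792
Sum of the 3 distinct covariances = 3 × 0.5293 = 1.5879
σ²_total = Σσᵢ² + 2·Σcov = 4.792 + 2 × 1.5879 = 7.9678
α = (3/2)·(1 − 4.792/7.9678) = 0.598

α = 0.598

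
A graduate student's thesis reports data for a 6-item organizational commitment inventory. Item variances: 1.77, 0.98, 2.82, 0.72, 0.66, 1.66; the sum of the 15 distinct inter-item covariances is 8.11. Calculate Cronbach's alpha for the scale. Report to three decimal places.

Cronbach's alpha = 0.784

ΣVar(i) = 1.77 + 0.98 + 2.82 + 0.72 + 0.66 + 1.66 = 8.61
Sum of distinct covariances = 8.11
Var(T) = ΣVar(i) + 2·Σcov = 8.61 + 2 × 8.11 = 24.83
α = (6/5)·(1 − 8.61/24.83) = 0.784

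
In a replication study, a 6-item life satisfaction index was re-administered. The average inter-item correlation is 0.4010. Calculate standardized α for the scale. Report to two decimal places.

standardized α = 0.80

Standardized α = k·r̄ / (1 + (k−1)·r̄) = 6 × 0.4010 / (1 + 5 × 0.4010)
  = 2.4060 / 3.0050 = 0.80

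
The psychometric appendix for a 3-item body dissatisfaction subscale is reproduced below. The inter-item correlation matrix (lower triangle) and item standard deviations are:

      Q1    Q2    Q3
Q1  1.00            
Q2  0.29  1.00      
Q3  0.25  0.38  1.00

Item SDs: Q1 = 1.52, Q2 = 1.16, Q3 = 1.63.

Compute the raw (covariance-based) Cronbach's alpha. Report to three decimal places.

Σσ²ᵢ = 1.52² + 1.16² + 1.63² = 6.3129
Covariances σ_ij = r_ij · s_i · s_j:
  σ(Q1,Q2) = 0.29 × 1.52 × 1.16 = 0.5113
  σ(Q1,Q3) = 0.25 × 1.52 × 1.63 = 0.6194
  σ(Q2,Q3) = 0.38 × 1.16 × 1.63 = 0.7185
σ²_T = Σσ²ᵢ + 2·Σσ_ij = 6.3129 + 2 × 1.8492 = 10.0113
α = (3/2)·(1 − 6.3129/10.0113) = 0.554

α = 0.554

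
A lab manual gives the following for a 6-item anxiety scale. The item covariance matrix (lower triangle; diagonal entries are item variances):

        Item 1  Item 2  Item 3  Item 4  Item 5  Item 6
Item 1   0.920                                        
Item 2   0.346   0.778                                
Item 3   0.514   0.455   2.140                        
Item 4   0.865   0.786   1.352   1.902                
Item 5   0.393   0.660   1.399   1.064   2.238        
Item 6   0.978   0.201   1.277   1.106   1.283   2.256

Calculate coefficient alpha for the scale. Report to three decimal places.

α = 0.855

Σσ²ᵢ = 0.920 + 0.778 + 2.140 + 1.902 + 2.238 + 2.256 = 10.234
Sum of the distinct covariances = 12.679
Var(T) = 10.234 + 2 × 12.679 = 35.592
α = (k/(k−1))·(1 − Σσ²ᵢ/Var(T)) = (6/5)·(1 − 10.234/35.592) = 0.855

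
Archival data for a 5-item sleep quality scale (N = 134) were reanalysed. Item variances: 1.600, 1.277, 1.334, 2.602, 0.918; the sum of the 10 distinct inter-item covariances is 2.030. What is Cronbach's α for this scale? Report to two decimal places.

α = 0.43

Σσ²ᵢ = 1.600 + 1.277 + 1.334 + 2.602 + 0.918 = 7.731
Sum of distinct covariances = 2.030
total variance = Σσ²ᵢ + 2·Σcov = 7.731 + 2 × 2.030 = 11.791
α = (5/4)·(1 − 7.731/11.791) = 0.43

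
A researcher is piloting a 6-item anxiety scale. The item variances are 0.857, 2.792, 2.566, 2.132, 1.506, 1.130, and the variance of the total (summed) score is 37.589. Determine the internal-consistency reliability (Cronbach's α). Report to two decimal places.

Cronbach's α = 0.85

sum of item variances = 0.857 + 2.792 + 2.566 + 2.132 + 1.506 + 1.130 = 10.983
α = (k/(k−1))·(1 − sum of item variances/Var(T)) = (6/5)·(1 − 10.983/37.589) = 0.85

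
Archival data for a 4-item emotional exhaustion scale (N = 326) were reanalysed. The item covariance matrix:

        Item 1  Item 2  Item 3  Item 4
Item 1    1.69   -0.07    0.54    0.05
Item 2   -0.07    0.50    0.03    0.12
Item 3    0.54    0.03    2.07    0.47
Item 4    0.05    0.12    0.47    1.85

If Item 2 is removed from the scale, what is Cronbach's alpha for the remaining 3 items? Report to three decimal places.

Remaining items: Item 1, Item 3, Item 4 (k = 3).
Σσᵢ² = 1.69 + 2.07 + 1.85 = 5.61
σ²_T = 5.61 + 2 × 1.06 = 7.73
α (item deleted) = (3/2)·(1 − 5.61/7.73) = 0.411

α = 0.411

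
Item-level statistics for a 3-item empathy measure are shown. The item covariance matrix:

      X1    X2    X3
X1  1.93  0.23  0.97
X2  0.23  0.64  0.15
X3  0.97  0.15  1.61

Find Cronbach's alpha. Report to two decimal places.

ΣVar(i) = 1.93 + 0.64 + 1.61 = 4.18
Sum of off-diagonal covariances = 1.35
Var(T) = 4.18 + 2 × 1.35 = 6.88
α = (k/(k−1))·(1 − ΣVar(i)/Var(T)) = (3/2)·(1 − 4.18/6.88) = 0.59

Cronbach's alpha = 0.59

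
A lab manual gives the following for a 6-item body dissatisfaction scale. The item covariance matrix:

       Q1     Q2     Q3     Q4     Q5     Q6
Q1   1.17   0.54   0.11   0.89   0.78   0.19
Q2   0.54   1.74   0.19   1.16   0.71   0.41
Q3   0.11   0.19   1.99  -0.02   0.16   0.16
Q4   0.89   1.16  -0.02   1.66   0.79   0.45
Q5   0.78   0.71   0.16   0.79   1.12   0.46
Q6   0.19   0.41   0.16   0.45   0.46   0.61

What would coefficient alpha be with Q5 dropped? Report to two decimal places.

Remaining items: Q1, Q2, Q3, Q4, Q6 (k = 5).
Σσ²ᵢ = 1.17 + 1.74 + 1.99 + 1.66 + 0.61 = 7.17
total variance = 7.17 + 2 × 4.08 = 15.33
α (item deleted) = (5/4)·(1 − 7.17/15.33) = 0.67

coefficient alpha = 0.67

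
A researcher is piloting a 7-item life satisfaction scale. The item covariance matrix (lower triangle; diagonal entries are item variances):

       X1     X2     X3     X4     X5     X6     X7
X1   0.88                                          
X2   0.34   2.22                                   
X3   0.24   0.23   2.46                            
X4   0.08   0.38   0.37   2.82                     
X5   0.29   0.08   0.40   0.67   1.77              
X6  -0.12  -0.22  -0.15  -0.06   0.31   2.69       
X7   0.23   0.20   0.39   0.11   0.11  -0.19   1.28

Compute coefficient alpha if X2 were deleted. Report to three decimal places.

Remaining items: X1, X3, X4, X5, X6, X7 (k = 6).
Σσᵢ² = 0.88 + 2.46 + 2.82 + 1.77 + 2.69 + 1.28 = 11.90
Var(T) = 11.90 + 2 × 2.68 = 17.26
α (item deleted) = (6/5)·(1 − 11.90/17.26) = 0.373

α = 0.373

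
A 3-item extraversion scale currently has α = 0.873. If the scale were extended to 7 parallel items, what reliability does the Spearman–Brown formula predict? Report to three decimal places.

predicted reliability = 0.941

Length factor m = 7/3 = 2.3333
α' = m·α / (1 + (m−1)·α)
   = 7/3 × 0.873 / (1 + (7/3 − 1) × 0.873)
   = 2.0370 / 2.1640 = 0.941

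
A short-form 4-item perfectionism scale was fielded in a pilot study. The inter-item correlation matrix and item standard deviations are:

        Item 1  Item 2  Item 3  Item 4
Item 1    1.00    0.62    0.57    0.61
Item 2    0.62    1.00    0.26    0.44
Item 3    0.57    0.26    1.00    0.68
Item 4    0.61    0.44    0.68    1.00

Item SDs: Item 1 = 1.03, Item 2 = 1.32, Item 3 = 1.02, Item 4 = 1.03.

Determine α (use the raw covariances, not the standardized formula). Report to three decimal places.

Σσ²ᵢ = 1.03² + 1.32² + 1.02² + 1.03² = 4.9046
Covariances σ_ij = r_ij · s_i · s_j:
  σ(Item 1,Item 2) = 0.62 × 1.03 × 1.32 = 0.8430
  σ(Item 1,Item 3) = 0.57 × 1.03 × 1.02 = 0.5988
  σ(Item 1,Item 4) = 0.61 × 1.03 × 1.03 = 0.6471
  σ(Item 2,Item 3) = 0.26 × 1.32 × 1.02 = 0.3501
  σ(Item 2,Item 4) = 0.44 × 1.32 × 1.03 = 0.5982
  σ(Item 3,Item 4) = 0.68 × 1.02 × 1.03 = 0.7144
σ²_T = Σσ²ᵢ + 2·Σσ_ij = 4.9046 + 2 × 3.7516 = 12.4078
α = (4/3)·(1 − 4.9046/12.4078) = 0.806

α = 0.806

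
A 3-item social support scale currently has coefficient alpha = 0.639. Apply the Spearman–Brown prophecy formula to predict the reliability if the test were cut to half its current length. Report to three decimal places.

Length factor m = 1/2
α' = m·α / (1 − (1−m)·α)
   = 1/2 × 0.639 / (1 − (1 − 1/2) × 0.639)
   = 0.3195 / 0.6805 = 0.470

predicted reliability = 0.470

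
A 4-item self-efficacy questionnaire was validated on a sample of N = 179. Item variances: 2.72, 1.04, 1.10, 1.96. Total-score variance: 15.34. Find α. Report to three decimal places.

α = 0.741

Σσ²ᵢ = 2.72 + 1.04 + 1.10 + 1.96 = 6.82
α = (k/(k−1))·(1 − Σσ²ᵢ/total variance) = (4/3)·(1 − 6.82/15.34) = 0.741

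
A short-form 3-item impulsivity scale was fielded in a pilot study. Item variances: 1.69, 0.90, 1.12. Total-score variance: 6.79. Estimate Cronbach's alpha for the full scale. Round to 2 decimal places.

α = 0.68

ΣVar(i) = 1.69 + 0.90 + 1.12 = 3.71
α = (k/(k−1))·(1 − ΣVar(i)/σ²_total) = (3/2)·(1 − 3.71/6.79) = 0.68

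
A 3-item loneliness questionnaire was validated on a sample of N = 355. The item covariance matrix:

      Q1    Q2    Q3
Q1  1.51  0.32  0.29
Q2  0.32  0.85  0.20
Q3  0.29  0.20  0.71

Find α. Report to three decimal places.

Σσᵢ² = 1.51 + 0.85 + 0.71 = 3.07
Σ_{i<j} σ_ij = 0.81
Var(T) = 3.07 + 2 × 0.81 = 4.69
α = (k/(k−1))·(1 − Σσᵢ²/Var(T)) = (3/2)·(1 − 3.07/4.69) = 0.518

α = 0.518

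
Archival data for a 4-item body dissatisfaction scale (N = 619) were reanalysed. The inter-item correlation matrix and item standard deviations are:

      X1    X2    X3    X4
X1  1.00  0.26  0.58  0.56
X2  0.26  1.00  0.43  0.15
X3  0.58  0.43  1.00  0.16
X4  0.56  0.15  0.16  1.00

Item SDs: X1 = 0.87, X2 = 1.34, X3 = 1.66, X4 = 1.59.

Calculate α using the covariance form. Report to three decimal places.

Σσ²ᵢ = 0.87² + 1.34² + 1.66² + 1.59² = 7.8362
Covariances σ_ij = r_ij · s_i · s_j:
  σ(X1,X2) = 0.26 × 0.87 × 1.34 = 0.3031
  σ(X1,X3) = 0.58 × 0.87 × 1.66 = 0.8376
  σ(X1,X4) = 0.56 × 0.87 × 1.59 = 0.7746
  σ(X2,X3) = 0.43 × 1.34 × 1.66 = 0.9565
  σ(X2,X4) = 0.15 × 1.34 × 1.59 = 0.3196
  σ(X3,X4) = 0.16 × 1.66 × 1.59 = 0.4223
σ²_T = Σσ²ᵢ + 2·Σσ_ij = 7.8362 + 2 × 3.6137 = 15.0636
α = (4/3)·(1 − 7.8362/15.0636) = 0.640

α = 0.640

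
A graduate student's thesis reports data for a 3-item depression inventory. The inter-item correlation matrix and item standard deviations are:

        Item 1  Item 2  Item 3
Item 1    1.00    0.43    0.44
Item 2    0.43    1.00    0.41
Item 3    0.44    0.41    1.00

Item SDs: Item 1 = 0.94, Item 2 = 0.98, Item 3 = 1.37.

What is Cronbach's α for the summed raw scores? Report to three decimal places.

α = 0.673

Σσ²ᵢ = 0.94² + 0.98² + 1.37² = 3.7209
Covariances σ_ij = r_ij · s_i · s_j:
  σ(Item 1,Item 2) = 0.43 × 0.94 × 0.98 = 0.3961
  σ(Item 1,Item 3) = 0.44 × 0.94 × 1.37 = 0.5666
  σ(Item 2,Item 3) = 0.41 × 0.98 × 1.37 = 0.5505
σ²_T = Σσ²ᵢ + 2·Σσ_ij = 3.7209 + 2 × 1.5132 = 6.7473
α = (3/2)·(1 − 3.7209/6.7473) = 0.673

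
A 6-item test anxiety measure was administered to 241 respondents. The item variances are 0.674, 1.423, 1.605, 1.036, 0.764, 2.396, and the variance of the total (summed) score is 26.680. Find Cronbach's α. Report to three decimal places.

sum of item variances = 0.674 + 1.423 + 1.605 + 1.036 + 0.764 + 2.396 = 7.898
α = (k/(k−1))·(1 − sum of item variances/total variance) = (6/5)·(1 − 7.898/26.680) = 0.845

α = 0.845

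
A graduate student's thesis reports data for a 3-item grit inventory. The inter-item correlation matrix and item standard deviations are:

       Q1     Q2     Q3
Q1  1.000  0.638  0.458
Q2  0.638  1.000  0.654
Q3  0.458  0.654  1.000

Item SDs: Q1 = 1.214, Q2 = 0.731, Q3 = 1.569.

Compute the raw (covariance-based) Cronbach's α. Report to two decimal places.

Cronbach's α = 0.74

Σσ²ᵢ = 1.214² + 0.731² + 1.569² = 4.4699
Covariances σ_ij = r_ij · s_i · s_j:
  σ(Q1,Q2) = 0.638 × 1.214 × 0.731 = 0.5662
  σ(Q1,Q3) = 0.458 × 1.214 × 1.569 = 0.8724
  σ(Q2,Q3) = 0.654 × 0.731 × 1.569 = 0.7501
σ²_T = Σσ²ᵢ + 2·Σσ_ij = 4.4699 + 2 × 2.1887 = 8.8473
α = (3/2)·(1 − 4.4699/8.8473) = 0.74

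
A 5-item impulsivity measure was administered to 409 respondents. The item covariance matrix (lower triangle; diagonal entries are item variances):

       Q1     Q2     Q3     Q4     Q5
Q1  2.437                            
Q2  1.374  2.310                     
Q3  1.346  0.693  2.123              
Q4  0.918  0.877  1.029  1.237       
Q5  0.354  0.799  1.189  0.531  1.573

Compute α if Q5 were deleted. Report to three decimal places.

Remaining items: Q1, Q2, Q3, Q4 (k = 4).
Σσ²ᵢ = 2.437 + 2.310 + 2.123 + 1.237 = 8.107
σ²_total = 8.107 + 2 × 6.237 = 20.581
α (item deleted) = (4/3)·(1 − 8.107/20.581) = 0.808

α = 0.808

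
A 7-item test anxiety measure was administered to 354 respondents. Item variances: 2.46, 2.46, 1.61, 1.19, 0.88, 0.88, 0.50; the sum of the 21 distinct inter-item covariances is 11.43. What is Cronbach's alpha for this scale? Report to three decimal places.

Σσᵢ² = 2.46 + 2.46 + 1.61 + 1.19 + 0.88 + 0.88 + 0.50 = 9.98
Sum of distinct covariances = 11.43
Var(T) = Σσᵢ² + 2·Σcov = 9.98 + 2 × 11.43 = 32.84
α = (7/6)·(1 − 9.98/32.84) = 0.812

Cronbach's alpha = 0.812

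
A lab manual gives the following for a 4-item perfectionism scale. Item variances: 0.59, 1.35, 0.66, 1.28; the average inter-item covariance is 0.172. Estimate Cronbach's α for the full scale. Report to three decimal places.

Cronbach's α = 0.463

ΣVar(i) = 0.59 + 1.35 + 0.66 + 1.28 = 3.88
Sum of the 6 distinct covariances = 6 × 0.172 = 1.032
σ²_total = ΣVar(i) + 2·Σcov = 3.88 + 2 × 1.032 = 5.944
α = (4/3)·(1 − 3.88/5.944) = 0.463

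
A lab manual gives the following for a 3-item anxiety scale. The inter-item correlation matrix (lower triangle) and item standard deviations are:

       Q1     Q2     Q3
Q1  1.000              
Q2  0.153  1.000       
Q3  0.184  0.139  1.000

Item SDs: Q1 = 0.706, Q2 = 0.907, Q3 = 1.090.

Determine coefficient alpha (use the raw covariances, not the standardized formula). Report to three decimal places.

Σσ²ᵢ = 0.706² + 0.907² + 1.090² = 2.5092
Covariances σ_ij = r_ij · s_i · s_j:
  σ(Q1,Q2) = 0.153 × 0.706 × 0.907 = 0.0980
  σ(Q1,Q3) = 0.184 × 0.706 × 1.090 = 0.1416
  σ(Q2,Q3) = 0.139 × 0.907 × 1.090 = 0.1374
σ²_T = Σσ²ᵢ + 2·Σσ_ij = 2.5092 + 2 × 0.3770 = 3.2632
α = (3/2)·(1 − 2.5092/3.2632) = 0.347

coefficient alpha = 0.347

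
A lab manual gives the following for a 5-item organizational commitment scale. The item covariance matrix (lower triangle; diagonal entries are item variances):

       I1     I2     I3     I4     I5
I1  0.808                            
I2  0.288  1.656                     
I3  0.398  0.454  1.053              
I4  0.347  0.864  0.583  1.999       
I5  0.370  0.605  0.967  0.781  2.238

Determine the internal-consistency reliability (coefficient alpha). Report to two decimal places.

α = 0.74

ΣVar(i) = 0.808 + 1.656 + 1.053 + 1.999 + 2.238 = 7.754
Sum of off-diagonal covariances = 5.657
total variance = 7.754 + 2 × 5.657 = 19.068
α = (k/(k−1))·(1 − ΣVar(i)/total variance) = (5/4)·(1 − 7.754/19.068) = 0.74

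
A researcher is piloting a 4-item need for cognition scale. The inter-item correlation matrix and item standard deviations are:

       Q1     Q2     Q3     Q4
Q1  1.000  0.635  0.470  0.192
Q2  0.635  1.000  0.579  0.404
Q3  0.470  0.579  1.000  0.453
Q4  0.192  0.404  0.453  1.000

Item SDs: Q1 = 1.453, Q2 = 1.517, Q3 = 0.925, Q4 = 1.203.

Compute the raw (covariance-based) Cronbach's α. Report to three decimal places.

Cronbach's α = 0.758

Σσ²ᵢ = 1.453² + 1.517² + 0.925² + 1.203² = 6.7153
Covariances σ_ij = r_ij · s_i · s_j:
  σ(Q1,Q2) = 0.635 × 1.453 × 1.517 = 1.3997
  σ(Q1,Q3) = 0.470 × 1.453 × 0.925 = 0.6317
  σ(Q1,Q4) = 0.192 × 1.453 × 1.203 = 0.3356
  σ(Q2,Q3) = 0.579 × 1.517 × 0.925 = 0.8125
  σ(Q2,Q4) = 0.404 × 1.517 × 1.203 = 0.7373
  σ(Q3,Q4) = 0.453 × 0.925 × 1.203 = 0.5041
σ²_T = Σσ²ᵢ + 2·Σσ_ij = 6.7153 + 2 × 4.4209 = 15.5571
α = (4/3)·(1 − 6.7153/15.5571) = 0.758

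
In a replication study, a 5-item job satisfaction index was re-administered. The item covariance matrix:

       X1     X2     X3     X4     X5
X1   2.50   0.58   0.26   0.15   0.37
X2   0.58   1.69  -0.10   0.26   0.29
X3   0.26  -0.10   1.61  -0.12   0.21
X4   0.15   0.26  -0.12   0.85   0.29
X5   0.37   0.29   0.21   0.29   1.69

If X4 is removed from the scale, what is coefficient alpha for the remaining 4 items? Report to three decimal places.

α = 0.401

Remaining items: X1, X2, X3, X5 (k = 4).
Σσᵢ² = 2.50 + 1.69 + 1.61 + 1.69 = 7.49
total variance = 7.49 + 2 × 1.61 = 10.71
α (item deleted) = (4/3)·(1 − 7.49/10.71) = 0.401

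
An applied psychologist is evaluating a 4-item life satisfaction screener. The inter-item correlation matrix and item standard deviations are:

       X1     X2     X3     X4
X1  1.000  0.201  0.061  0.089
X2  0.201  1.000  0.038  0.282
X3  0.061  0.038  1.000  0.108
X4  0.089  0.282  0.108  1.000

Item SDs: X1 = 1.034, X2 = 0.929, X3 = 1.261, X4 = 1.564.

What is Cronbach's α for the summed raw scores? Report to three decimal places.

Σσ²ᵢ = 1.034² + 0.929² + 1.261² + 1.564² = 5.9684
Covariances σ_ij = r_ij · s_i · s_j:
  σ(X1,X2) = 0.201 × 1.034 × 0.929 = 0.1931
  σ(X1,X3) = 0.061 × 1.034 × 1.261 = 0.0795
  σ(X1,X4) = 0.089 × 1.034 × 1.564 = 0.1439
  σ(X2,X3) = 0.038 × 0.929 × 1.261 = 0.0445
  σ(X2,X4) = 0.282 × 0.929 × 1.564 = 0.4097
  σ(X3,X4) = 0.108 × 1.261 × 1.564 = 0.2130
σ²_T = Σσ²ᵢ + 2·Σσ_ij = 5.9684 + 2 × 1.0837 = 8.1358
α = (4/3)·(1 − 5.9684/8.1358) = 0.355

α = 0.355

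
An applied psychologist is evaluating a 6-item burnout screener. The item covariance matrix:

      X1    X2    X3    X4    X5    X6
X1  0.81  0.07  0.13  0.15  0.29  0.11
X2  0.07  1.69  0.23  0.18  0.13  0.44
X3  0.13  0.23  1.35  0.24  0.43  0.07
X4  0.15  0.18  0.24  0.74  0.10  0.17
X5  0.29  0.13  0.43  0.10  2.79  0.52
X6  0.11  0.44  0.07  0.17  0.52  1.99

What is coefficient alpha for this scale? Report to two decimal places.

coefficient alpha = 0.49

ΣVar(i) = 0.81 + 1.69 + 1.35 + 0.74 + 2.79 + 1.99 = 9.37
Sum of off-diagonal covariances = 3.26
σ²_T = 9.37 + 2 × 3.26 = 15.89
α = (k/(k−1))·(1 − ΣVar(i)/σ²_T) = (6/5)·(1 − 9.37/15.89) = 0.49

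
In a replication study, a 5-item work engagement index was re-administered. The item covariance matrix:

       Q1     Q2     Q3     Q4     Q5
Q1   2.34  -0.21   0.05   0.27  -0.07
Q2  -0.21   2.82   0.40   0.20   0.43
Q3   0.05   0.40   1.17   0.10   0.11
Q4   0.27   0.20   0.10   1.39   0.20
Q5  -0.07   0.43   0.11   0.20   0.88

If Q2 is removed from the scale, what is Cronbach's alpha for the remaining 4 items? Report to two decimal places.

Cronbach's alpha = 0.25

Remaining items: Q1, Q3, Q4, Q5 (k = 4).
ΣVar(i) = 2.34 + 1.17 + 1.39 + 0.88 = 5.78
total variance = 5.78 + 2 × 0.66 = 7.10
α (item deleted) = (4/3)·(1 − 5.78/7.10) = 0.25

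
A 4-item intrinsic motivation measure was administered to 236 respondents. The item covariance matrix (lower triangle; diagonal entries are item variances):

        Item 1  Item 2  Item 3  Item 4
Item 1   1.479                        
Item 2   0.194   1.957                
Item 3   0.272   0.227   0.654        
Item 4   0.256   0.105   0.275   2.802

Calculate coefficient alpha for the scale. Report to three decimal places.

ΣVar(i) = 1.479 + 1.957 + 0.654 + 2.802 = 6.892
Σ_{i<j} σ_ij = 1.329
σ²_T = 6.892 + 2 × 1.329 = 9.550
α = (k/(k−1))·(1 − ΣVar(i)/σ²_T) = (4/3)·(1 − 6.892/9.550) = 0.371

coefficient alpha = 0.371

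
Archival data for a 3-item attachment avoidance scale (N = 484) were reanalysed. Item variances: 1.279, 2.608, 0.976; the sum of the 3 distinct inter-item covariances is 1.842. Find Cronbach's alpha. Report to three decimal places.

Cronbach's alpha = 0.647

Σσᵢ² = 1.279 + 2.608 + 0.976 = 4.863
Sum of distinct covariances = 1.842
Var(T) = Σσᵢ² + 2·Σcov = 4.863 + 2 × 1.842 = 8.547
α = (3/2)·(1 − 4.863/8.547) = 0.647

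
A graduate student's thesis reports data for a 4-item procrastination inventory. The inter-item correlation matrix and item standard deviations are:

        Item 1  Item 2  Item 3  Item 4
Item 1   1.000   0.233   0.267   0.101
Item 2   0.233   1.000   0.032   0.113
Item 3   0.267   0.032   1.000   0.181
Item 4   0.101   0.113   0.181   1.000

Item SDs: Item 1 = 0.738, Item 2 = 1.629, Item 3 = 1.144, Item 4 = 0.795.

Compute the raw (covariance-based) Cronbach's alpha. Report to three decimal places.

Cronbach's alpha = 0.356

Σσ²ᵢ = 0.738² + 1.629² + 1.144² + 0.795² = 5.1390
Covariances σ_ij = r_ij · s_i · s_j:
  σ(Item 1,Item 2) = 0.233 × 0.738 × 1.629 = 0.2801
  σ(Item 1,Item 3) = 0.267 × 0.738 × 1.144 = 0.2254
  σ(Item 1,Item 4) = 0.101 × 0.738 × 0.795 = 0.0593
  σ(Item 2,Item 3) = 0.032 × 1.629 × 1.144 = 0.0596
  σ(Item 2,Item 4) = 0.113 × 1.629 × 0.795 = 0.1463
  σ(Item 3,Item 4) = 0.181 × 1.144 × 0.795 = 0.1646
σ²_T = Σσ²ᵢ + 2·Σσ_ij = 5.1390 + 2 × 0.9353 = 7.0096
α = (4/3)·(1 − 5.1390/7.0096) = 0.356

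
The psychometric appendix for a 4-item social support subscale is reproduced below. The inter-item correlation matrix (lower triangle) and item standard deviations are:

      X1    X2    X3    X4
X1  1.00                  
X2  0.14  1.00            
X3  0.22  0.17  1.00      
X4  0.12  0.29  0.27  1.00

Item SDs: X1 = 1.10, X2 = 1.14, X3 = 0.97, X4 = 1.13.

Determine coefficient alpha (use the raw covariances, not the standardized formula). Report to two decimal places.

α = 0.50

Σσ²ᵢ = 1.10² + 1.14² + 0.97² + 1.13² = 4.7274
Covariances σ_ij = r_ij · s_i · s_j:
  σ(X1,X2) = 0.14 × 1.10 × 1.14 = 0.1756
  σ(X1,X3) = 0.22 × 1.10 × 0.97 = 0.2347
  σ(X1,X4) = 0.12 × 1.10 × 1.13 = 0.1492
  σ(X2,X3) = 0.17 × 1.14 × 0.97 = 0.1880
  σ(X2,X4) = 0.29 × 1.14 × 1.13 = 0.3736
  σ(X3,X4) = 0.27 × 0.97 × 1.13 = 0.2959
σ²_T = Σσ²ᵢ + 2·Σσ_ij = 4.7274 + 2 × 1.4170 = 7.5614
α = (4/3)·(1 − 4.7274/7.5614) = 0.50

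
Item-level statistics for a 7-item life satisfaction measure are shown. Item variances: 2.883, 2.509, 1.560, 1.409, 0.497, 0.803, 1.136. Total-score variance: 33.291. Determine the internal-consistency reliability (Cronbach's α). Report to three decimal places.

Σσᵢ² = 2.883 + 2.509 + 1.560 + 1.409 + 0.497 + 0.803 + 1.136 = 10.797
α = (k/(k−1))·(1 − Σσᵢ²/total variance) = (7/6)·(1 − 10.797/33.291) = 0.788

α = 0.788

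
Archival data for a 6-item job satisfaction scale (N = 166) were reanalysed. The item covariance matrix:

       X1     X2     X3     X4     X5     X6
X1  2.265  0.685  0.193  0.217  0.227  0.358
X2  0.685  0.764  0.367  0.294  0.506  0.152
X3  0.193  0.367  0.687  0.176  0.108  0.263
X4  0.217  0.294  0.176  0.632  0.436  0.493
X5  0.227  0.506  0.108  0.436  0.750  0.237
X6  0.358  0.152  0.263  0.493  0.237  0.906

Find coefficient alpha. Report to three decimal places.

α = 0.733

Σσ²ᵢ = 2.265 + 0.764 + 0.687 + 0.632 + 0.750 + 0.906 = 6.004
Σ_{i<j} σ_ij = 4.712
total variance = 6.004 + 2 × 4.712 = 15.428
α = (k/(k−1))·(1 − Σσ²ᵢ/total variance) = (6/5)·(1 − 6.004/15.428) = 0.733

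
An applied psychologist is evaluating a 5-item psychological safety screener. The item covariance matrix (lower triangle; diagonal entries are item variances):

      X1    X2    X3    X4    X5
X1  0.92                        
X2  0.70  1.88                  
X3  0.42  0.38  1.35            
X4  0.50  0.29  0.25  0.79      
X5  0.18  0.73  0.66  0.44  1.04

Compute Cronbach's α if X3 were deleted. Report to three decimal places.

α = 0.735

Remaining items: X1, X2, X4, X5 (k = 4).
ΣVar(i) = 0.92 + 1.88 + 0.79 + 1.04 = 4.63
σ²_total = 4.63 + 2 × 2.84 = 10.31
α (item deleted) = (4/3)·(1 − 4.63/10.31) = 0.735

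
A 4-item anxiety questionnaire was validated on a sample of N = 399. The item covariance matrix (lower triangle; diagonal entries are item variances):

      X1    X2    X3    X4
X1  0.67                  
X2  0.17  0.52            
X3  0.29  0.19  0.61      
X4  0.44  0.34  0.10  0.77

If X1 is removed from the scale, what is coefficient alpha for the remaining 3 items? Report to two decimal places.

Remaining items: X2, X3, X4 (k = 3).
ΣVar(i) = 0.52 + 0.61 + 0.77 = 1.90
σ²_T = 1.90 + 2 × 0.63 = 3.16
α (item deleted) = (3/2)·(1 − 1.90/3.16) = 0.60

coefficient alpha = 0.60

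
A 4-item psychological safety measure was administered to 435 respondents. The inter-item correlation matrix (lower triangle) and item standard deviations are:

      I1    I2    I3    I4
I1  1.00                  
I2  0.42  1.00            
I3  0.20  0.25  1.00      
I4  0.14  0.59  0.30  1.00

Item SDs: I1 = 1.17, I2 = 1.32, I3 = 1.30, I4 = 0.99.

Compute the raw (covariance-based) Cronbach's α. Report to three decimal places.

Σσ²ᵢ = 1.17² + 1.32² + 1.30² + 0.99² = 5.7814
Covariances σ_ij = r_ij · s_i · s_j:
  σ(I1,I2) = 0.42 × 1.17 × 1.32 = 0.6486
  σ(I1,I3) = 0.20 × 1.17 × 1.30 = 0.3042
  σ(I1,I4) = 0.14 × 1.17 × 0.99 = 0.1622
  σ(I2,I3) = 0.25 × 1.32 × 1.30 = 0.4290
  σ(I2,I4) = 0.59 × 1.32 × 0.99 = 0.7710
  σ(I3,I4) = 0.30 × 1.30 × 0.99 = 0.3861
σ²_T = Σσ²ᵢ + 2·Σσ_ij = 5.7814 + 2 × 2.7011 = 11.1836
α = (4/3)·(1 − 5.7814/11.1836) = 0.644

Cronbach's α = 0.644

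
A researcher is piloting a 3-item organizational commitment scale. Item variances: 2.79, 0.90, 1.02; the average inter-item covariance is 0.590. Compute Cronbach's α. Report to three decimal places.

Cronbach's α = 0.644

Σσᵢ² = 2.79 + 0.90 + 1.02 = 4.71
Sum of the 3 distinct covariances = 3 × 0.590 = 1.770
Var(T) = Σσᵢ² + 2·Σcov = 4.71 + 2 × 1.770 = 8.250
α = (3/2)·(1 − 4.71/8.250) = 0.644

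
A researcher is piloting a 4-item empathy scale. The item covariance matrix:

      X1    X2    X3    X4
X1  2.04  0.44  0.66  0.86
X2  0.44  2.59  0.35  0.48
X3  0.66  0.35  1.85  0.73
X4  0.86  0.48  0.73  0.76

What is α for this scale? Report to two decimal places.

ΣVar(i) = 2.04 + 2.59 + 1.85 + 0.76 = 7.24
Σ_{i<j} σ_ij = 3.52
σ²_T = 7.24 + 2 × 3.52 = 14.28
α = (k/(k−1))·(1 − ΣVar(i)/σ²_T) = (4/3)·(1 − 7.24/14.28) = 0.66

α = 0.66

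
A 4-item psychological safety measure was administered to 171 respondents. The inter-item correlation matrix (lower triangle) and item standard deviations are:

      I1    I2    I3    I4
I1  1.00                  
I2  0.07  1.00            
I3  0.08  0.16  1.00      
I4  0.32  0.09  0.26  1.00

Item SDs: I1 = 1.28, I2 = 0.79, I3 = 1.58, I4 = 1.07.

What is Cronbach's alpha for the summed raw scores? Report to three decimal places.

Cronbach's alpha = 0.426

Σσ²ᵢ = 1.28² + 0.79² + 1.58² + 1.07² = 5.9038
Covariances σ_ij = r_ij · s_i · s_j:
  σ(I1,I2) = 0.07 × 1.28 × 0.79 = 0.0708
  σ(I1,I3) = 0.08 × 1.28 × 1.58 = 0.1618
  σ(I1,I4) = 0.32 × 1.28 × 1.07 = 0.4383
  σ(I2,I3) = 0.16 × 0.79 × 1.58 = 0.1997
  σ(I2,I4) = 0.09 × 0.79 × 1.07 = 0.0761
  σ(I3,I4) = 0.26 × 1.58 × 1.07 = 0.4396
σ²_T = Σσ²ᵢ + 2·Σσ_ij = 5.9038 + 2 × 1.3863 = 8.6764
α = (4/3)·(1 − 5.9038/8.6764) = 0.426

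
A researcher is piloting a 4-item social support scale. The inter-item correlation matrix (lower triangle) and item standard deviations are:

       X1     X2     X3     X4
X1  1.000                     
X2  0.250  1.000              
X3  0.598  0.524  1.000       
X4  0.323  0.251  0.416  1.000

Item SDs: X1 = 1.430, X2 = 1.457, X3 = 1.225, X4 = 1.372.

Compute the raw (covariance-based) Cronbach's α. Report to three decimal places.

α = 0.713

Σσ²ᵢ = 1.430² + 1.457² + 1.225² + 1.372² = 7.5508
Covariances σ_ij = r_ij · s_i · s_j:
  σ(X1,X2) = 0.250 × 1.430 × 1.457 = 0.5209
  σ(X1,X3) = 0.598 × 1.430 × 1.225 = 1.0475
  σ(X1,X4) = 0.323 × 1.430 × 1.372 = 0.6337
  σ(X2,X3) = 0.524 × 1.457 × 1.225 = 0.9352
  σ(X2,X4) = 0.251 × 1.457 × 1.372 = 0.5018
  σ(X3,X4) = 0.416 × 1.225 × 1.372 = 0.6992
σ²_T = Σσ²ᵢ + 2·Σσ_ij = 7.5508 + 2 × 4.3383 = 16.2274
α = (4/3)·(1 − 7.5508/16.2274) = 0.713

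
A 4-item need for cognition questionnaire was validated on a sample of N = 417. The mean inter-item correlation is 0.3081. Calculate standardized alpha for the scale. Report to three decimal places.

standardized alpha = 0.640

Standardized α = k·r̄ / (1 + (k−1)·r̄) = 4 × 0.3081 / (1 + 3 × 0.3081)
  = 1.2324 / 1.9243 = 0.640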